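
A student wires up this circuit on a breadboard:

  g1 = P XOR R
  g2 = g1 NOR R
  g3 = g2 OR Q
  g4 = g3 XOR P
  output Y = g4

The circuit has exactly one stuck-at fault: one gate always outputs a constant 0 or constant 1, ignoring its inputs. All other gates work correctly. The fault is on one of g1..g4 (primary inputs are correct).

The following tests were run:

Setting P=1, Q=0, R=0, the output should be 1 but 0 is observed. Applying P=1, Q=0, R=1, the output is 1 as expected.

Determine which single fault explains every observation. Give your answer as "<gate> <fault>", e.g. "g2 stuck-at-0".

Fault-free values for test 1 (P=1, Q=0, R=0): g1=1, g2=0, g3=0, g4=1, giving Y=1. Observed 0.
Test 1: faults giving observed 0 are {g1 stuck-at-0, g2 stuck-at-1, g3 stuck-at-1, g4 stuck-at-0}.
Test 2 (P=1, Q=0, R=1): fault-free g1=0, g2=0, g3=0, g4=1 → 1; observed 1. Eliminates g2 stuck-at-1, g3 stuck-at-1, g4 stuck-at-0.
Only g1 stuck-at-0 is consistent with every test.

g1 stuck-at-0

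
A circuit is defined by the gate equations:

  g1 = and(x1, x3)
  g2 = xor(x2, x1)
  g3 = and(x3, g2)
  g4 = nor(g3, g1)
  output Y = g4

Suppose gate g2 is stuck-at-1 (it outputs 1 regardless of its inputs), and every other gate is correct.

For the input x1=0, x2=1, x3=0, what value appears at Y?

Propagate with g2 forced: g1=0, g2=1 [stuck-at-1], g3=0, g4=1.
So Y = 1. (Same as the fault-free value — the fault is masked on this input.)

1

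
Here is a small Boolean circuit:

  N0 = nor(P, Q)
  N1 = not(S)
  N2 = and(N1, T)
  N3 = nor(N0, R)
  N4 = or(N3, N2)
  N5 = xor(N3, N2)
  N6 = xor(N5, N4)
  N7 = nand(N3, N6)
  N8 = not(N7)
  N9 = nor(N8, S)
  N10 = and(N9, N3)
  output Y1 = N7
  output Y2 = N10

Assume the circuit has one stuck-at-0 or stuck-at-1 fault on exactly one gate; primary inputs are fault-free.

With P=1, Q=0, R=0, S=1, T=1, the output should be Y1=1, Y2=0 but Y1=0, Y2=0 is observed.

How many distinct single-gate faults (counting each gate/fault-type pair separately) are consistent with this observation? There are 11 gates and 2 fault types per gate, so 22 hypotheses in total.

Fault-free: N0=0, N1=0, N2=0, N3=1, N4=1, N5=1, N6=0, N7=1, N8=0, N9=0, N10=0 → Y1=1, Y2=0. Observed Y1=0, Y2=0.
  N0: none of the 2 fault types match ✗
  N1: stuck-at-1 ✓; others ✗
  N2: stuck-at-1 ✓; others ✗
  N3: none of the 2 fault types match ✗
  N4: stuck-at-0 ✓; others ✗
  N5: stuck-at-0 ✓; others ✗
  N6: stuck-at-1 ✓; others ✗
  N7: stuck-at-0 ✓; others ✗
  N8: none of the 2 fault types match ✗
  N9: none of the 2 fault types match ✗
  N10: none of the 2 fault types match ✗
Consistent faults: {N1 stuck-at-1, N2 stuck-at-1, N4 stuck-at-0, N5 stuck-at-0, N6 stuck-at-1, N7 stuck-at-0} — 6 in all.

6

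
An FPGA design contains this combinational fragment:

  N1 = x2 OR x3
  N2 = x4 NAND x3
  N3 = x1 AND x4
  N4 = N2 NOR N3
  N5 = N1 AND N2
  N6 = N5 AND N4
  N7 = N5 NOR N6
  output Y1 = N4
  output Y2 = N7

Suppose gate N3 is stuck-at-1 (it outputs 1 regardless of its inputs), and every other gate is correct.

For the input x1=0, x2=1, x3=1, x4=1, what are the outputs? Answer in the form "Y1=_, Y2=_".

Propagate with N3 forced: N1=1, N2=0, N3=1 [stuck-at-1], N4=0, N5=0, N6=0, N7=1.
So the outputs are Y1=0, Y2=1. (Without the fault they would be Y1=1, Y2=1.)

Y1=0, Y2=1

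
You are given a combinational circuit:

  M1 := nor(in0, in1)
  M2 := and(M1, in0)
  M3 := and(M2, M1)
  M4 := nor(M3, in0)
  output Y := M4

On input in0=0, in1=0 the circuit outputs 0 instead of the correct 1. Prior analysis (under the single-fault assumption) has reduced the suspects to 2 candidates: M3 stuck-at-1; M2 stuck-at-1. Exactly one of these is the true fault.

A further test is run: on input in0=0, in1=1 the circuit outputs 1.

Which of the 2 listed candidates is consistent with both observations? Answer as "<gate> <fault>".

Evaluate each candidate on input in0=0, in1=1:
  M3 stuck-at-1: M1=0, M2=0, M3=1 [stuck-at-1], M4=0 → 0 — eliminated
  M2 stuck-at-1: M1=0, M2=1 [stuck-at-1], M3=0, M4=1 → 1 — matches
Only M2 stuck-at-1 reproduces the observed 1.

M2 stuck-at-1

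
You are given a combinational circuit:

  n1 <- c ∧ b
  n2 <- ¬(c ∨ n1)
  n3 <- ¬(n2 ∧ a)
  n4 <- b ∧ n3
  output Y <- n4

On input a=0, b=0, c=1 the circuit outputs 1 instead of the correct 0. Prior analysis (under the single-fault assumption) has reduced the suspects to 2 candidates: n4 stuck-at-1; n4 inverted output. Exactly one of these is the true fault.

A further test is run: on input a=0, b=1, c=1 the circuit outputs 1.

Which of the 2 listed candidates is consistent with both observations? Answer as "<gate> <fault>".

Evaluate each candidate on input a=0, b=1, c=1:
  n4 stuck-at-1: n1=1, n2=0, n3=1, n4=1 [stuck-at-1] → 1 — matches
  n4 inverted output: n1=1, n2=0, n3=1, n4=0 [inverted output] → 0 — eliminated
Only n4 stuck-at-1 reproduces the observed 1.

n4 stuck-at-1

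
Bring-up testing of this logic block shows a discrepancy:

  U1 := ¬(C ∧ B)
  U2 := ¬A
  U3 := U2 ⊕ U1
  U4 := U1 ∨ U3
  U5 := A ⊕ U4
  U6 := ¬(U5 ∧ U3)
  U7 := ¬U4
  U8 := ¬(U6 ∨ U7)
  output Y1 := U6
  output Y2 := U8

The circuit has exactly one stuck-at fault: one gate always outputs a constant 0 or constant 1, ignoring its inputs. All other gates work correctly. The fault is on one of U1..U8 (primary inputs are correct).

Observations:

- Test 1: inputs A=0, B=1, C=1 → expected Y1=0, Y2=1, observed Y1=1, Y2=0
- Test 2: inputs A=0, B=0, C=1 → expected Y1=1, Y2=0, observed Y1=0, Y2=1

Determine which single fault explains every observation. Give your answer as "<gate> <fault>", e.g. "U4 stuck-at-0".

Fault-free values for test 1 (A=0, B=1, C=1): U1=0, U2=1, U3=1, U4=1, U5=1, U6=0, U7=0, U8=1, giving Y1=0, Y2=1. Observed Y1=1, Y2=0.
Test 1: faults giving observed Y1=1, Y2=0 are {U1 stuck-at-1, U2 stuck-at-0, U3 stuck-at-0, U4 stuck-at-0, U5 stuck-at-0, U6 stuck-at-1}.
Test 2 (A=0, B=0, C=1): fault-free U1=1, U2=1, U3=0, U4=1, U5=1, U6=1, U7=0, U8=0 → Y1=1, Y2=0; observed Y1=0, Y2=1. Eliminates U1 stuck-at-1, U3 stuck-at-0, U4 stuck-at-0, U5 stuck-at-0, U6 stuck-at-1.
Only U2 stuck-at-0 is consistent with every test.

U2 stuck-at-0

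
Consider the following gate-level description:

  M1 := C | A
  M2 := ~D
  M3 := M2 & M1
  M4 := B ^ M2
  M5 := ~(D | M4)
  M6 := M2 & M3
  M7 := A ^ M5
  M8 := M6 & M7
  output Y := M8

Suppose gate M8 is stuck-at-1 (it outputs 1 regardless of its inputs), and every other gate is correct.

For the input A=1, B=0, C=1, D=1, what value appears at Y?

1

Propagate with M8 forced: M1=1, M2=0, M3=0, M4=0, M5=0, M6=0, M7=1, M8=1 [stuck-at-1].
So Y = 1. (Without the fault it would be 0.)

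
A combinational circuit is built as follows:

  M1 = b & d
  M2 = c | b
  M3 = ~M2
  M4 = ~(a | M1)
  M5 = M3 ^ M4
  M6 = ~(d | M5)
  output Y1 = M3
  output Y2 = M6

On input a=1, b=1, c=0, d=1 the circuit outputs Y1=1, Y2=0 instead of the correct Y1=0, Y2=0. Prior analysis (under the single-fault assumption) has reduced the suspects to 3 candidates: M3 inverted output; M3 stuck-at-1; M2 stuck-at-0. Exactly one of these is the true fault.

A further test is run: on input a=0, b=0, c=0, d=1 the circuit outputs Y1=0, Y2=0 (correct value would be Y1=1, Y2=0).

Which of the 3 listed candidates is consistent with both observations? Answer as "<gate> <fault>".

Evaluate each candidate on input a=0, b=0, c=0, d=1:
  M3 inverted output: M1=0, M2=0, M3=0 [inverted output], M4=1, M5=1, M6=0 → Y1=0, Y2=0 — matches
  M3 stuck-at-1: M1=0, M2=0, M3=1 [stuck-at-1], M4=1, M5=0, M6=0 → Y1=1, Y2=0 — eliminated
  M2 stuck-at-0: M1=0, M2=0 [stuck-at-0], M3=1, M4=1, M5=0, M6=0 → Y1=1, Y2=0 — eliminated
Only M3 inverted output reproduces the observed Y1=0, Y2=0.

M3 inverted output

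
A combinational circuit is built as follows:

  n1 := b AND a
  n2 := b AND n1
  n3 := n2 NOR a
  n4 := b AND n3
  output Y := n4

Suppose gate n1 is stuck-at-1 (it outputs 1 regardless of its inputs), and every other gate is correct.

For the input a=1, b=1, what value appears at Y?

0

Propagate with n1 forced: n1=1 [stuck-at-1], n2=1, n3=0, n4=0.
So Y = 0. (Same as the fault-free value — the fault is masked on this input.)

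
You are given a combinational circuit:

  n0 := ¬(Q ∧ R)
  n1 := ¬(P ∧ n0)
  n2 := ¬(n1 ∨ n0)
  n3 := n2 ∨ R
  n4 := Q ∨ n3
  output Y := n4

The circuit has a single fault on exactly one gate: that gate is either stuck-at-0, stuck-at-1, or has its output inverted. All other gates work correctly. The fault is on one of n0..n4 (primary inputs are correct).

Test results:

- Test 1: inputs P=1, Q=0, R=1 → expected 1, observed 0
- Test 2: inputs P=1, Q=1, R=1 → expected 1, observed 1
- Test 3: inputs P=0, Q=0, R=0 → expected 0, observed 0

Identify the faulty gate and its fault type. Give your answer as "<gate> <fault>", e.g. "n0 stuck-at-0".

Fault-free values for test 1 (P=1, Q=0, R=1): n0=1, n1=0, n2=0, n3=1, n4=1, giving Y=1. Observed 0.
Test 1: faults giving observed 0 are {n3 stuck-at-0, n3 inverted output, n4 stuck-at-0, n4 inverted output}.
Test 2 (P=1, Q=1, R=1): fault-free n0=0, n1=1, n2=0, n3=1, n4=1 → 1; observed 1. Eliminates n4 stuck-at-0, n4 inverted output.
Test 3 (P=0, Q=0, R=0): fault-free n0=1, n1=1, n2=0, n3=0, n4=0 → 0; observed 0. Eliminates n3 inverted output.
Only n3 stuck-at-0 is consistent with every test.

n3 stuck-at-0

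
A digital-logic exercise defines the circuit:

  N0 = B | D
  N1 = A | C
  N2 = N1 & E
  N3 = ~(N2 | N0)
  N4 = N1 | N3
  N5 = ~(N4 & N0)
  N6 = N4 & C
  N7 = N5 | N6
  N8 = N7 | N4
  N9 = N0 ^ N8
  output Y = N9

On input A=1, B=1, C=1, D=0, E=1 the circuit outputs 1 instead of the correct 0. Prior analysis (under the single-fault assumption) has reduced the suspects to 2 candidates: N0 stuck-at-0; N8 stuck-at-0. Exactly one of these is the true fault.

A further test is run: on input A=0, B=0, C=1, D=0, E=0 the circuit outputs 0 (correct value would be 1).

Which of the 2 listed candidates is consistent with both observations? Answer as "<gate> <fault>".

N8 stuck-at-0

Evaluate each candidate on input A=0, B=0, C=1, D=0, E=0:
  N0 stuck-at-0: N0=0 [stuck-at-0], N1=1, N2=0, N3=1, N4=1, N5=1, N6=1, N7=1, N8=1, N9=1 → 1 — eliminated
  N8 stuck-at-0: N0=0, N1=1, N2=0, N3=1, N4=1, N5=1, N6=1, N7=1, N8=0 [stuck-at-0], N9=0 → 0 — matches
Only N8 stuck-at-0 reproduces the observed 0.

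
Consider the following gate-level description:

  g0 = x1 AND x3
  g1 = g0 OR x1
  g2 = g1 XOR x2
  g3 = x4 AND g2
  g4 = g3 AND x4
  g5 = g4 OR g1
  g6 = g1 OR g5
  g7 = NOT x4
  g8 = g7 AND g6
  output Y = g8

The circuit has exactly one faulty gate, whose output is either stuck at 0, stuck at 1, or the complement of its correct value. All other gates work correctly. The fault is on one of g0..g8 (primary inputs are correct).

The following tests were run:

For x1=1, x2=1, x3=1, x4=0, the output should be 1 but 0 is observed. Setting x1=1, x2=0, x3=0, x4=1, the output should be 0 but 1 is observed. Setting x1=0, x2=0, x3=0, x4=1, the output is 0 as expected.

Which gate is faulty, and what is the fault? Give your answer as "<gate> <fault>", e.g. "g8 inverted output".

Fault-free values for test 1 (x1=1, x2=1, x3=1, x4=0): g0=1, g1=1, g2=0, g3=0, g4=0, g5=1, g6=1, g7=1, g8=1, giving Y=1. Observed 0.
Test 1: faults giving observed 0 are {g1 stuck-at-0, g1 inverted output, g6 stuck-at-0, g6 inverted output, g7 stuck-at-0, g7 inverted output, g8 stuck-at-0, g8 inverted output}.
Test 2 (x1=1, x2=0, x3=0, x4=1): fault-free g0=0, g1=1, g2=1, g3=1, g4=1, g5=1, g6=1, g7=0, g8=0 → 0; observed 1. Eliminates g1 stuck-at-0, g1 inverted output, g6 stuck-at-0, g6 inverted output, g7 stuck-at-0, g8 stuck-at-0.
Test 3 (x1=0, x2=0, x3=0, x4=1): fault-free g0=0, g1=0, g2=0, g3=0, g4=0, g5=0, g6=0, g7=0, g8=0 → 0; observed 0. Eliminates g8 inverted output.
Only g7 inverted output is consistent with every test.

g7 inverted output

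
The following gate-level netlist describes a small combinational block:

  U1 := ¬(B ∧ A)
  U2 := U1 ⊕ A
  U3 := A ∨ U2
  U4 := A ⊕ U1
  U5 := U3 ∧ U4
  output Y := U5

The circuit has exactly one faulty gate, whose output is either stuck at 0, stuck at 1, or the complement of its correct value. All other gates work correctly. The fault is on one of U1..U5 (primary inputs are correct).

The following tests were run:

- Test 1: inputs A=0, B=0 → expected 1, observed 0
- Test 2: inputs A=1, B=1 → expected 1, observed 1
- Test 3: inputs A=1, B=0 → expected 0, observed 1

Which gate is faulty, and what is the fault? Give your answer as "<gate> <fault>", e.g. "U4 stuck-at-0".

U1 stuck-at-0

Fault-free values for test 1 (A=0, B=0): U1=1, U2=1, U3=1, U4=1, U5=1, giving Y=1. Observed 0.
Test 1: faults giving observed 0 are {U1 stuck-at-0, U1 inverted output, U2 stuck-at-0, U2 inverted output, U3 stuck-at-0, U3 inverted output, U4 stuck-at-0, U4 inverted output, U5 stuck-at-0, U5 inverted output}.
Test 2 (A=1, B=1): fault-free U1=0, U2=1, U3=1, U4=1, U5=1 → 1; observed 1. Eliminates U1 inverted output, U3 stuck-at-0, U3 inverted output, U4 stuck-at-0, U4 inverted output, U5 stuck-at-0, U5 inverted output.
Test 3 (A=1, B=0): fault-free U1=1, U2=0, U3=1, U4=0, U5=0 → 0; observed 1. Eliminates U2 stuck-at-0, U2 inverted output.
Only U1 stuck-at-0 is consistent with every test.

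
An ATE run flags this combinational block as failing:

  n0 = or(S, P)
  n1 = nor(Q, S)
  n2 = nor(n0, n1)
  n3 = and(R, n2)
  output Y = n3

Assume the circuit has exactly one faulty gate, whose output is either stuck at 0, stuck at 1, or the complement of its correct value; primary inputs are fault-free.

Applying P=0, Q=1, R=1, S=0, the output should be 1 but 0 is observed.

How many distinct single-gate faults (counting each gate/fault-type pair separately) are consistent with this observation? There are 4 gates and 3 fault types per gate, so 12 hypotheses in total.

8

Fault-free: n0=0, n1=0, n2=1, n3=1 → 1. Observed 0.
  n0 stuck-at-0: output 1 ✗
  n0 stuck-at-1: output 0 ✓
  n0 inverted output: output 0 ✓
  n1 stuck-at-0: output 1 ✗
  n1 stuck-at-1: output 0 ✓
  n1 inverted output: output 0 ✓
  n2 stuck-at-0: output 0 ✓
  n2 stuck-at-1: output 1 ✗
  n2 inverted output: output 0 ✓
  n3 stuck-at-0: output 0 ✓
  n3 stuck-at-1: output 1 ✗
  n3 inverted output: output 0 ✓
Consistent faults: {n0 stuck-at-1, n0 inverted output, n1 stuck-at-1, n1 inverted output, n2 stuck-at-0, n2 inverted output, n3 stuck-at-0, n3 inverted output} — 8 in all.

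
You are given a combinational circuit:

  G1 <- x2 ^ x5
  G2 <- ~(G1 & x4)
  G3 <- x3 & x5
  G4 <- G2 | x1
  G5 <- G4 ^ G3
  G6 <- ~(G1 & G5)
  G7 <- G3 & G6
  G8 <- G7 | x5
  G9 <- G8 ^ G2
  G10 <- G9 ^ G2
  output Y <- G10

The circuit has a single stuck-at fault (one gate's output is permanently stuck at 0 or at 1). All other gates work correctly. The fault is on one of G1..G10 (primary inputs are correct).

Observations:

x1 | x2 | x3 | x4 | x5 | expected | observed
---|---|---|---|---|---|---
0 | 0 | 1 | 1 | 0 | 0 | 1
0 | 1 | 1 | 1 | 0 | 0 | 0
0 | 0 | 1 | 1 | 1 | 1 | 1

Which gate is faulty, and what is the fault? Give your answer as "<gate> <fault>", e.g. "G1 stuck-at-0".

G3 stuck-at-1

Fault-free values for test 1 (x1=0, x2=0, x3=1, x4=1, x5=0): G1=0, G2=1, G3=0, G4=1, G5=1, G6=1, G7=0, G8=0, G9=1, G10=0, giving Y=0. Observed 1.
Test 1: faults giving observed 1 are {G3 stuck-at-1, G7 stuck-at-1, G8 stuck-at-1, G9 stuck-at-0, G10 stuck-at-1}.
Test 2 (x1=0, x2=1, x3=1, x4=1, x5=0): fault-free G1=1, G2=0, G3=0, G4=0, G5=0, G6=1, G7=0, G8=0, G9=0, G10=0 → 0; observed 0. Eliminates G7 stuck-at-1, G8 stuck-at-1, G10 stuck-at-1.
Test 3 (x1=0, x2=0, x3=1, x4=1, x5=1): fault-free G1=1, G2=0, G3=1, G4=0, G5=1, G6=0, G7=0, G8=1, G9=1, G10=1 → 1; observed 1. Eliminates G9 stuck-at-0.
Only G3 stuck-at-1 is consistent with every test.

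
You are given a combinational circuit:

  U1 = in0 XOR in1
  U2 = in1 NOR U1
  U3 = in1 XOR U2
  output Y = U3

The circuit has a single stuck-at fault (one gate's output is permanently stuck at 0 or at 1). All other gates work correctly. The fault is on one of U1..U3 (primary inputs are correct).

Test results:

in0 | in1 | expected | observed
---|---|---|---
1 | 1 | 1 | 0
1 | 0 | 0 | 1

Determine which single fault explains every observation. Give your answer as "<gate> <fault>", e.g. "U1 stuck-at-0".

Fault-free values for test 1 (in0=1, in1=1): U1=0, U2=0, U3=1, giving Y=1. Observed 0.
Test 1: faults giving observed 0 are {U2 stuck-at-1, U3 stuck-at-0}.
Test 2 (in0=1, in1=0): fault-free U1=1, U2=0, U3=0 → 0; observed 1. Eliminates U3 stuck-at-0.
Only U2 stuck-at-1 is consistent with every test.

U2 stuck-at-1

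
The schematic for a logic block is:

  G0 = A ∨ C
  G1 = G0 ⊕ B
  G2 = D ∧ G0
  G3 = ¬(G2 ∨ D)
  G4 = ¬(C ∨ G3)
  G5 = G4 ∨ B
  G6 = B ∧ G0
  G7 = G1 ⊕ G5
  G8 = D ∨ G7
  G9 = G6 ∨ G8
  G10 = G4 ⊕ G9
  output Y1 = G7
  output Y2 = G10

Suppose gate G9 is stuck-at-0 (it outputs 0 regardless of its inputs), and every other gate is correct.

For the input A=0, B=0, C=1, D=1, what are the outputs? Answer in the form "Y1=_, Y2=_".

Y1=1, Y2=0

Propagate with G9 forced: G0=1, G1=1, G2=1, G3=0, G4=0, G5=0, G6=0, G7=1, G8=1, G9=0 [stuck-at-0], G10=0.
So the outputs are Y1=1, Y2=0. (Without the fault they would be Y1=1, Y2=1.)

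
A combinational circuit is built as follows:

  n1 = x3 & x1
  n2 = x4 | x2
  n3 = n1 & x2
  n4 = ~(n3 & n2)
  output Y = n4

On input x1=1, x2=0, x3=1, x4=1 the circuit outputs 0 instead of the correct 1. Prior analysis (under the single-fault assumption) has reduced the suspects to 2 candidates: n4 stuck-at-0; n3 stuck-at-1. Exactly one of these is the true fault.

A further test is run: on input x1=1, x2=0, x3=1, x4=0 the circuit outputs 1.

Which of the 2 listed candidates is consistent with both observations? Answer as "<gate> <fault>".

n3 stuck-at-1

Evaluate each candidate on input x1=1, x2=0, x3=1, x4=0:
  n4 stuck-at-0: n1=1, n2=0, n3=0, n4=0 [stuck-at-0] → 0 — eliminated
  n3 stuck-at-1: n1=1, n2=0, n3=1 [stuck-at-1], n4=1 → 1 — matches
Only n3 stuck-at-1 reproduces the observed 1.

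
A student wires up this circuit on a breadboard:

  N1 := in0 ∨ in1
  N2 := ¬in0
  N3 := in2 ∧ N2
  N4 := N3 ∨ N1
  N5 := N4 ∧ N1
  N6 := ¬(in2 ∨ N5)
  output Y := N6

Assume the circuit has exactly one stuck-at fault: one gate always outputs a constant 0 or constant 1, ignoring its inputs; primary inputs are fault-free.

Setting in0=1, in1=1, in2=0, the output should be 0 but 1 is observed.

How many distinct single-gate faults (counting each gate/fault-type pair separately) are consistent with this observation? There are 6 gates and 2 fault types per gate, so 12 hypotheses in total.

4

Fault-free: N1=1, N2=0, N3=0, N4=1, N5=1, N6=0 → 0. Observed 1.
  N1 stuck-at-0: output 1 ✓
  N1 stuck-at-1: output 0 ✗
  N2 stuck-at-0: output 0 ✗
  N2 stuck-at-1: output 0 ✗
  N3 stuck-at-0: output 0 ✗
  N3 stuck-at-1: output 0 ✗
  N4 stuck-at-0: output 1 ✓
  N4 stuck-at-1: output 0 ✗
  N5 stuck-at-0: output 1 ✓
  N5 stuck-at-1: output 0 ✗
  N6 stuck-at-0: output 0 ✗
  N6 stuck-at-1: output 1 ✓
Consistent faults: {N1 stuck-at-0, N4 stuck-at-0, N5 stuck-at-0, N6 stuck-at-1} — 4 in all.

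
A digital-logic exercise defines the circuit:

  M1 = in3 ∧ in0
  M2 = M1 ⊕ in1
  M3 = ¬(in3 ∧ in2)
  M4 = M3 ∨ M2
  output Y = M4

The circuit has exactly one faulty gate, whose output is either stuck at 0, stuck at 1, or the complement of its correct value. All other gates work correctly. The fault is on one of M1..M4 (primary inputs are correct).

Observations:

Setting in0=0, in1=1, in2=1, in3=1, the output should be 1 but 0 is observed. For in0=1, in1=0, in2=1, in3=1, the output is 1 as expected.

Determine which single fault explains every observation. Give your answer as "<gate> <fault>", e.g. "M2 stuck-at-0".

M1 stuck-at-1

Fault-free values for test 1 (in0=0, in1=1, in2=1, in3=1): M1=0, M2=1, M3=0, M4=1, giving Y=1. Observed 0.
Test 1: faults giving observed 0 are {M1 stuck-at-1, M1 inverted output, M2 stuck-at-0, M2 inverted output, M4 stuck-at-0, M4 inverted output}.
Test 2 (in0=1, in1=0, in2=1, in3=1): fault-free M1=1, M2=1, M3=0, M4=1 → 1; observed 1. Eliminates M1 inverted output, M2 stuck-at-0, M2 inverted output, M4 stuck-at-0, M4 inverted output.
Only M1 stuck-at-1 is consistent with every test.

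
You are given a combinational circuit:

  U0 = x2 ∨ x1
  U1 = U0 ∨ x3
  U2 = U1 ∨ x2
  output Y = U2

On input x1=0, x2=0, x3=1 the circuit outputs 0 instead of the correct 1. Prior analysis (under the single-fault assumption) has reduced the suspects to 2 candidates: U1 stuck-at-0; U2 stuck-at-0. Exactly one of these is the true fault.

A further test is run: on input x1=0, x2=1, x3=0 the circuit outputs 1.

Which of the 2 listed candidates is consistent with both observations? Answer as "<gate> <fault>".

Evaluate each candidate on input x1=0, x2=1, x3=0:
  U1 stuck-at-0: U0=1, U1=0 [stuck-at-0], U2=1 → 1 — matches
  U2 stuck-at-0: U0=1, U1=1, U2=0 [stuck-at-0] → 0 — eliminated
Only U1 stuck-at-0 reproduces the observed 1.

U1 stuck-at-0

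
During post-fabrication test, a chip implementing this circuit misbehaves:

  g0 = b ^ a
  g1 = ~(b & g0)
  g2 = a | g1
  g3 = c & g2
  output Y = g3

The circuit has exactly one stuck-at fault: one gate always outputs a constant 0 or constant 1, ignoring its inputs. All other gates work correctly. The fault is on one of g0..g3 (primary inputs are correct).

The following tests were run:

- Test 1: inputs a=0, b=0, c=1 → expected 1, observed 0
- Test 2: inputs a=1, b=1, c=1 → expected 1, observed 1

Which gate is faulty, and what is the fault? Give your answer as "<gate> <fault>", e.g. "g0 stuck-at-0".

g1 stuck-at-0

Fault-free values for test 1 (a=0, b=0, c=1): g0=0, g1=1, g2=1, g3=1, giving Y=1. Observed 0.
Test 1: faults giving observed 0 are {g1 stuck-at-0, g2 stuck-at-0, g3 stuck-at-0}.
Test 2 (a=1, b=1, c=1): fault-free g0=0, g1=1, g2=1, g3=1 → 1; observed 1. Eliminates g2 stuck-at-0, g3 stuck-at-0.
Only g1 stuck-at-0 is consistent with every test.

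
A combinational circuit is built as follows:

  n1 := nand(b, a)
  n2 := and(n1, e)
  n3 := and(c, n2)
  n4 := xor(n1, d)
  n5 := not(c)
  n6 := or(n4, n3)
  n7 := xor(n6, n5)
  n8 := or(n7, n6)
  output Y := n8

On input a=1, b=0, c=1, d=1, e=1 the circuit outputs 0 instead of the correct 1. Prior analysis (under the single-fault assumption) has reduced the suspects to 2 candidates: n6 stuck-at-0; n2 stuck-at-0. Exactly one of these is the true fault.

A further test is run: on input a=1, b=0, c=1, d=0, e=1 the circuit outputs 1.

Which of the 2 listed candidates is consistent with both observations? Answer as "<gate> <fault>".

Evaluate each candidate on input a=1, b=0, c=1, d=0, e=1:
  n6 stuck-at-0: n1=1, n2=1, n3=1, n4=1, n5=0, n6=0 [stuck-at-0], n7=0, n8=0 → 0 — eliminated
  n2 stuck-at-0: n1=1, n2=0 [stuck-at-0], n3=0, n4=1, n5=0, n6=1, n7=1, n8=1 → 1 — matches
Only n2 stuck-at-0 reproduces the observed 1.

n2 stuck-at-0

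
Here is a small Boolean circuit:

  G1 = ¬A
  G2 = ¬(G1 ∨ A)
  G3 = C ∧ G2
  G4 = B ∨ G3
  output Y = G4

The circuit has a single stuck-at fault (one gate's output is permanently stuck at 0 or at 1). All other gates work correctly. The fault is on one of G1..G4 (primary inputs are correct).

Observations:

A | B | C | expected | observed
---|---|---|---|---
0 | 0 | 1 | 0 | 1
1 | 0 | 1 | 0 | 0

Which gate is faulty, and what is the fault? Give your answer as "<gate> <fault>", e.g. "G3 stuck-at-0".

G1 stuck-at-0

Fault-free values for test 1 (A=0, B=0, C=1): G1=1, G2=0, G3=0, G4=0, giving Y=0. Observed 1.
Test 1: faults giving observed 1 are {G1 stuck-at-0, G2 stuck-at-1, G3 stuck-at-1, G4 stuck-at-1}.
Test 2 (A=1, B=0, C=1): fault-free G1=0, G2=0, G3=0, G4=0 → 0; observed 0. Eliminates G2 stuck-at-1, G3 stuck-at-1, G4 stuck-at-1.
Only G1 stuck-at-0 is consistent with every test.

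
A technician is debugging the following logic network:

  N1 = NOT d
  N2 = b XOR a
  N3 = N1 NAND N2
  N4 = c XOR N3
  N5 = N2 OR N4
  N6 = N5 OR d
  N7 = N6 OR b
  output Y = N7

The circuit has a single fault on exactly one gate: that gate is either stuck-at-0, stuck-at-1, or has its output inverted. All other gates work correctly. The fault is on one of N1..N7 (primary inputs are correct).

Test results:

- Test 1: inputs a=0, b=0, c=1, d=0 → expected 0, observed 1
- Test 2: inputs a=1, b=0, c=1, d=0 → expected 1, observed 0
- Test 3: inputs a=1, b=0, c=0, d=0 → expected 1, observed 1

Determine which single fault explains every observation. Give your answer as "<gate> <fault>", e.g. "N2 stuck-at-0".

N2 inverted output

Fault-free values for test 1 (a=0, b=0, c=1, d=0): N1=1, N2=0, N3=1, N4=0, N5=0, N6=0, N7=0, giving Y=0. Observed 1.
Test 1: faults giving observed 1 are {N2 stuck-at-1, N2 inverted output, N3 stuck-at-0, N3 inverted output, N4 stuck-at-1, N4 inverted output, N5 stuck-at-1, N5 inverted output, N6 stuck-at-1, N6 inverted output, N7 stuck-at-1, N7 inverted output}.
Test 2 (a=1, b=0, c=1, d=0): fault-free N1=1, N2=1, N3=0, N4=1, N5=1, N6=1, N7=1 → 1; observed 0. Eliminates N2 stuck-at-1, N3 stuck-at-0, N3 inverted output, N4 stuck-at-1, N4 inverted output, N5 stuck-at-1, N6 stuck-at-1, N7 stuck-at-1.
Test 3 (a=1, b=0, c=0, d=0): fault-free N1=1, N2=1, N3=0, N4=0, N5=1, N6=1, N7=1 → 1; observed 1. Eliminates N5 inverted output, N6 inverted output, N7 inverted output.
Only N2 inverted output is consistent with every test.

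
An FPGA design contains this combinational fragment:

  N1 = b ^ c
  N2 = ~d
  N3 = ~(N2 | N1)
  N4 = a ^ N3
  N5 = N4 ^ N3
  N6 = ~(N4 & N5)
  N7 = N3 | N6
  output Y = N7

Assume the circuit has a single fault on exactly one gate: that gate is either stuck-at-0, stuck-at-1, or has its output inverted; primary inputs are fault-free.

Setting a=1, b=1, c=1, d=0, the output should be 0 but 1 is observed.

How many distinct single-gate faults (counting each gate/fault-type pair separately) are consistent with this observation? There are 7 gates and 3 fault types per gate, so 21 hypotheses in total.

12

Fault-free: N1=0, N2=1, N3=0, N4=1, N5=1, N6=0, N7=0 → 0. Observed 1.
  N1: none of the 3 fault types match ✗
  N2: stuck-at-0, inverted output ✓; others ✗
  N3: stuck-at-1, inverted output ✓; others ✗
  N4: stuck-at-0, inverted output ✓; others ✗
  N5: stuck-at-0, inverted output ✓; others ✗
  N6: stuck-at-1, inverted output ✓; others ✗
  N7: stuck-at-1, inverted output ✓; others ✗
Consistent faults: {N2 stuck-at-0, N2 inverted output, N3 stuck-at-1, N3 inverted output, N4 stuck-at-0, N4 inverted output, N5 stuck-at-0, N5 inverted output, N6 stuck-at-1, N6 inverted output, N7 stuck-at-1, N7 inverted output} — 12 in all.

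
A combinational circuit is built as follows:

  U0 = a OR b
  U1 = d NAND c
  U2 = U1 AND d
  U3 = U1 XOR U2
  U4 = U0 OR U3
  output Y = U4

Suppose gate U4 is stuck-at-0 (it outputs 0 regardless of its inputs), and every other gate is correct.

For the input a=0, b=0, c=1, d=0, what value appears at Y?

0

Propagate with U4 forced: U0=0, U1=1, U2=0, U3=1, U4=0 [stuck-at-0].
So Y = 0. (Without the fault it would be 1.)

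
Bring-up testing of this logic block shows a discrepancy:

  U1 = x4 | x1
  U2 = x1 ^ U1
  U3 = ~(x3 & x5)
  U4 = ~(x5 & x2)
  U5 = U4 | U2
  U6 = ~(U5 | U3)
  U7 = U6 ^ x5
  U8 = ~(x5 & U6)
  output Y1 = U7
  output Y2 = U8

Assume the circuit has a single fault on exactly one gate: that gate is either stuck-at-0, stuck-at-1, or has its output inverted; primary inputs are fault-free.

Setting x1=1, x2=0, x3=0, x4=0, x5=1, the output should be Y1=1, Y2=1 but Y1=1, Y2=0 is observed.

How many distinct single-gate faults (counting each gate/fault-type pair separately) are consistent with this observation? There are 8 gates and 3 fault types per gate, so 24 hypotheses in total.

Fault-free: U1=1, U2=0, U3=1, U4=1, U5=1, U6=0, U7=1, U8=1 → Y1=1, Y2=1. Observed Y1=1, Y2=0.
  U1: none of the 3 fault types match ✗
  U2: none of the 3 fault types match ✗
  U3: none of the 3 fault types match ✗
  U4: none of the 3 fault types match ✗
  U5: none of the 3 fault types match ✗
  U6: none of the 3 fault types match ✗
  U7: none of the 3 fault types match ✗
  U8: stuck-at-0, inverted output ✓; others ✗
Consistent faults: {U8 stuck-at-0, U8 inverted output} — 2 in all.

2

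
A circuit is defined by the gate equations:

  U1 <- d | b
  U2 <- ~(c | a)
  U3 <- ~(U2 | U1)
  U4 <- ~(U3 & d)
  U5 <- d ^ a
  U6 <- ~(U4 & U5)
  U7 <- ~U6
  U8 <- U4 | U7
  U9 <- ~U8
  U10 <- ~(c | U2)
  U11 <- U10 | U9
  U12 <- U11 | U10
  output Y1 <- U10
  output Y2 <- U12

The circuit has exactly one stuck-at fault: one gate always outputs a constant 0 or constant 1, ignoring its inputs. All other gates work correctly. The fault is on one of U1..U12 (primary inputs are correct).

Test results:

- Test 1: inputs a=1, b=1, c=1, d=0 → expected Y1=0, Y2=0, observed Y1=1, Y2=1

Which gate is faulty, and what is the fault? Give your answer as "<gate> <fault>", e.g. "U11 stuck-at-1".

U10 stuck-at-1

Fault-free values for test 1 (a=1, b=1, c=1, d=0): U1=1, U2=0, U3=0, U4=1, U5=1, U6=0, U7=1, U8=1, U9=0, U10=0, U11=0, U12=0, giving Y1=0, Y2=0. Observed Y1=1, Y2=1.
Test 1: faults giving observed Y1=1, Y2=1 are {U10 stuck-at-1}.
Only U10 stuck-at-1 is consistent with every test.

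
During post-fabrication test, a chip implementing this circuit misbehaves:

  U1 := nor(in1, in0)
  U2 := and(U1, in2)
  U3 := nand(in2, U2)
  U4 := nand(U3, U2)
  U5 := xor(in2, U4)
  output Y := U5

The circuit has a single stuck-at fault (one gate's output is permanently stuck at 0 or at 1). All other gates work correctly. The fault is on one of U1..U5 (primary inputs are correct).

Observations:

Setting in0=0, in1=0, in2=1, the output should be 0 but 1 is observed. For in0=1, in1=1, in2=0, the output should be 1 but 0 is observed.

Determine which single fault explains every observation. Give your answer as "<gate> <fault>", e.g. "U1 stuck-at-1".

Fault-free values for test 1 (in0=0, in1=0, in2=1): U1=1, U2=1, U3=0, U4=1, U5=0, giving Y=0. Observed 1.
Test 1: faults giving observed 1 are {U3 stuck-at-1, U4 stuck-at-0, U5 stuck-at-1}.
Test 2 (in0=1, in1=1, in2=0): fault-free U1=0, U2=0, U3=1, U4=1, U5=1 → 1; observed 0. Eliminates U3 stuck-at-1, U5 stuck-at-1.
Only U4 stuck-at-0 is consistent with every test.

U4 stuck-at-0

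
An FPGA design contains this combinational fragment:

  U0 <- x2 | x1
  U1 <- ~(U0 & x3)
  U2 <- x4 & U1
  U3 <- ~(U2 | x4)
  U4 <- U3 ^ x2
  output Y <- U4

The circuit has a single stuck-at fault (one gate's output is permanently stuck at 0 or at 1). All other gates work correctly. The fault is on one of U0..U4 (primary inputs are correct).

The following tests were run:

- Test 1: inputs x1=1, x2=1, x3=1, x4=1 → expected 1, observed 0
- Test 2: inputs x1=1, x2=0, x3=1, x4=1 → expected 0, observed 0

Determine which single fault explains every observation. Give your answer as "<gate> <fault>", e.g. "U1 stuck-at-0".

Fault-free values for test 1 (x1=1, x2=1, x3=1, x4=1): U0=1, U1=0, U2=0, U3=0, U4=1, giving Y=1. Observed 0.
Test 1: faults giving observed 0 are {U3 stuck-at-1, U4 stuck-at-0}.
Test 2 (x1=1, x2=0, x3=1, x4=1): fault-free U0=1, U1=0, U2=0, U3=0, U4=0 → 0; observed 0. Eliminates U3 stuck-at-1.
Only U4 stuck-at-0 is consistent with every test.

U4 stuck-at-0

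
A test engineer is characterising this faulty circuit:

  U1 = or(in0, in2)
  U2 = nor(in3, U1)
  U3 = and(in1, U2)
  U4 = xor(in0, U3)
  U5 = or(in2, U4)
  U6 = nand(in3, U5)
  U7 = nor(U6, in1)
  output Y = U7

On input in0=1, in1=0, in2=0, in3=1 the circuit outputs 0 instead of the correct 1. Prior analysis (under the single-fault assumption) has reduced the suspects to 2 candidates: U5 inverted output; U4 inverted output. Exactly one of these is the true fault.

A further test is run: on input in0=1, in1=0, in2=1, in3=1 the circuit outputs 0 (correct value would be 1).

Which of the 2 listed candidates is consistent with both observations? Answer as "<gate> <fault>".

U5 inverted output

Evaluate each candidate on input in0=1, in1=0, in2=1, in3=1:
  U5 inverted output: U1=1, U2=0, U3=0, U4=1, U5=0 [inverted output], U6=1, U7=0 → 0 — matches
  U4 inverted output: U1=1, U2=0, U3=0, U4=0 [inverted output], U5=1, U6=0, U7=1 → 1 — eliminated
Only U5 inverted output reproduces the observed 0.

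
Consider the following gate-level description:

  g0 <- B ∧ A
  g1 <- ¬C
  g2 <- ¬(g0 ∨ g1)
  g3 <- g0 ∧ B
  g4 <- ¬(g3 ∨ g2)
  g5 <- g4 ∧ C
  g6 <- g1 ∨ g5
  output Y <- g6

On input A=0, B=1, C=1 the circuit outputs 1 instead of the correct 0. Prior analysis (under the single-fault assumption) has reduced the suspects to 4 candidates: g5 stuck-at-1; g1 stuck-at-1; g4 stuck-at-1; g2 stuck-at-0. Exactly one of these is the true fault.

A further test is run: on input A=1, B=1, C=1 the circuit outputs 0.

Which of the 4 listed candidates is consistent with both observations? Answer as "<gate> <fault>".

g2 stuck-at-0

Evaluate each candidate on input A=1, B=1, C=1:
  g5 stuck-at-1: g0=1, g1=0, g2=0, g3=1, g4=0, g5=1 [stuck-at-1], g6=1 → 1 — eliminated
  g1 stuck-at-1: g0=1, g1=1 [stuck-at-1], g2=0, g3=1, g4=0, g5=0, g6=1 → 1 — eliminated
  g4 stuck-at-1: g0=1, g1=0, g2=0, g3=1, g4=1 [stuck-at-1], g5=1, g6=1 → 1 — eliminated
  g2 stuck-at-0: g0=1, g1=0, g2=0 [stuck-at-0], g3=1, g4=0, g5=0, g6=0 → 0 — matches
Only g2 stuck-at-0 reproduces the observed 0.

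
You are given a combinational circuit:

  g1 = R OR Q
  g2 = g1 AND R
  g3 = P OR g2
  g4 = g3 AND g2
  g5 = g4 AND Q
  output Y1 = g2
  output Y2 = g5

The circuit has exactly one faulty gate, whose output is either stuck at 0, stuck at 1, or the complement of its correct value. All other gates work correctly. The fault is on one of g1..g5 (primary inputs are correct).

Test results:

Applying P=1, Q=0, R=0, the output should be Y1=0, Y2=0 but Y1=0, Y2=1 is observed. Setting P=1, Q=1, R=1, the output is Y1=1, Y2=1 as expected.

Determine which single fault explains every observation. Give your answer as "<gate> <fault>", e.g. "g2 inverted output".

Fault-free values for test 1 (P=1, Q=0, R=0): g1=0, g2=0, g3=1, g4=0, g5=0, giving Y1=0, Y2=0. Observed Y1=0, Y2=1.
Test 1: faults giving observed Y1=0, Y2=1 are {g5 stuck-at-1, g5 inverted output}.
Test 2 (P=1, Q=1, R=1): fault-free g1=1, g2=1, g3=1, g4=1, g5=1 → Y1=1, Y2=1; observed Y1=1, Y2=1. Eliminates g5 inverted output.
Only g5 stuck-at-1 is consistent with every test.

g5 stuck-at-1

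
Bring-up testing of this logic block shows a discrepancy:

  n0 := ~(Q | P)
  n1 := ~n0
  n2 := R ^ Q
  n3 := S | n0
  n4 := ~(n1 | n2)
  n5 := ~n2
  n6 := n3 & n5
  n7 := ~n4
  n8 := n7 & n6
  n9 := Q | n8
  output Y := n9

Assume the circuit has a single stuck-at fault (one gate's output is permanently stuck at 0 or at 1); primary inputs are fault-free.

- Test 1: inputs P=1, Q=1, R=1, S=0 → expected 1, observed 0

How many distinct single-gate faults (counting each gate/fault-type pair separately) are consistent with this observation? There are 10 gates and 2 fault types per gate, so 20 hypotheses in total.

1

Fault-free: n0=0, n1=1, n2=0, n3=0, n4=0, n5=1, n6=0, n7=1, n8=0, n9=1 → 1. Observed 0.
  n0: none of the 2 fault types match ✗
  n1: none of the 2 fault types match ✗
  n2: none of the 2 fault types match ✗
  n3: none of the 2 fault types match ✗
  n4: none of the 2 fault types match ✗
  n5: none of the 2 fault types match ✗
  n6: none of the 2 fault types match ✗
  n7: none of the 2 fault types match ✗
  n8: none of the 2 fault types match ✗
  n9: stuck-at-0 ✓; others ✗
Consistent faults: {n9 stuck-at-0} — 1 in all.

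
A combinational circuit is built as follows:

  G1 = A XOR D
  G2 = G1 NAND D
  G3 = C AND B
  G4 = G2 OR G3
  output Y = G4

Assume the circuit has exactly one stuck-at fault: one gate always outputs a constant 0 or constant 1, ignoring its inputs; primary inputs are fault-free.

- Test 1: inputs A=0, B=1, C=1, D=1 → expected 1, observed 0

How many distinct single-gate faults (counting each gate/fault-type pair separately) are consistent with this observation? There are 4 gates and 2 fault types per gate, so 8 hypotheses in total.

2

Fault-free: G1=1, G2=0, G3=1, G4=1 → 1. Observed 0.
  G1 stuck-at-0: output 1 ✗
  G1 stuck-at-1: output 1 ✗
  G2 stuck-at-0: output 1 ✗
  G2 stuck-at-1: output 1 ✗
  G3 stuck-at-0: output 0 ✓
  G3 stuck-at-1: output 1 ✗
  G4 stuck-at-0: output 0 ✓
  G4 stuck-at-1: output 1 ✗
Consistent faults: {G3 stuck-at-0, G4 stuck-at-0} — 2 in all.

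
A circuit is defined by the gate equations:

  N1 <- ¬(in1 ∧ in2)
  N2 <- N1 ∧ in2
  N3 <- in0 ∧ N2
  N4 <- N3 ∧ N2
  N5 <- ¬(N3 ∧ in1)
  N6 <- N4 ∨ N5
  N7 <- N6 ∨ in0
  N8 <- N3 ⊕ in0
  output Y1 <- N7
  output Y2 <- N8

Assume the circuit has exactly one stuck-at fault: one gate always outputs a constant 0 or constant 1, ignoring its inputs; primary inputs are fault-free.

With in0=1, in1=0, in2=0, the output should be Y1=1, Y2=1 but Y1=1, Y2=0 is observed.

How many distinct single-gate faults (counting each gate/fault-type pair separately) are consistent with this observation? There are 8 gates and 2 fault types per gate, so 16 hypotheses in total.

3

Fault-free: N1=1, N2=0, N3=0, N4=0, N5=1, N6=1, N7=1, N8=1 → Y1=1, Y2=1. Observed Y1=1, Y2=0.
  N1: none of the 2 fault types match ✗
  N2: stuck-at-1 ✓; others ✗
  N3: stuck-at-1 ✓; others ✗
  N4: none of the 2 fault types match ✗
  N5: none of the 2 fault types match ✗
  N6: none of the 2 fault types match ✗
  N7: none of the 2 fault types match ✗
  N8: stuck-at-0 ✓; others ✗
Consistent faults: {N2 stuck-at-1, N3 stuck-at-1, N8 stuck-at-0} — 3 in all.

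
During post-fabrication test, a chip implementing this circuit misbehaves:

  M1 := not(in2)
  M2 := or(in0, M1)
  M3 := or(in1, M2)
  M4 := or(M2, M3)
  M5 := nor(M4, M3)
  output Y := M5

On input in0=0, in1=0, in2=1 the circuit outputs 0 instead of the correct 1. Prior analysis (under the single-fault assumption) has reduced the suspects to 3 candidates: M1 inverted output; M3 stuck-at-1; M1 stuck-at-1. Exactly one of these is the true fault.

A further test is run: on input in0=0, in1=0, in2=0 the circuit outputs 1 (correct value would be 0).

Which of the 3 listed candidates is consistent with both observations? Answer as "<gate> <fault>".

Evaluate each candidate on input in0=0, in1=0, in2=0:
  M1 inverted output: M1=0 [inverted output], M2=0, M3=0, M4=0, M5=1 → 1 — matches
  M3 stuck-at-1: M1=1, M2=1, M3=1 [stuck-at-1], M4=1, M5=0 → 0 — eliminated
  M1 stuck-at-1: M1=1 [stuck-at-1], M2=1, M3=1, M4=1, M5=0 → 0 — eliminated
Only M1 inverted output reproduces the observed 1.

M1 inverted output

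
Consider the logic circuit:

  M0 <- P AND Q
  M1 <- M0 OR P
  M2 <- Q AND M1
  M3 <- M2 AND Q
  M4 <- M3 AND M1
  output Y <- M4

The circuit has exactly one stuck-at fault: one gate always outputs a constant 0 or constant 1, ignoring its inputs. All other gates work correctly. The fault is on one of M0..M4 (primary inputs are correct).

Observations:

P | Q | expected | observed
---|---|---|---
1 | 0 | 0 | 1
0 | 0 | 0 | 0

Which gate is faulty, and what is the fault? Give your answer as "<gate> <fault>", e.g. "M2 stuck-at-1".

Fault-free values for test 1 (P=1, Q=0): M0=0, M1=1, M2=0, M3=0, M4=0, giving Y=0. Observed 1.
Test 1: faults giving observed 1 are {M3 stuck-at-1, M4 stuck-at-1}.
Test 2 (P=0, Q=0): fault-free M0=0, M1=0, M2=0, M3=0, M4=0 → 0; observed 0. Eliminates M4 stuck-at-1.
Only M3 stuck-at-1 is consistent with every test.

M3 stuck-at-1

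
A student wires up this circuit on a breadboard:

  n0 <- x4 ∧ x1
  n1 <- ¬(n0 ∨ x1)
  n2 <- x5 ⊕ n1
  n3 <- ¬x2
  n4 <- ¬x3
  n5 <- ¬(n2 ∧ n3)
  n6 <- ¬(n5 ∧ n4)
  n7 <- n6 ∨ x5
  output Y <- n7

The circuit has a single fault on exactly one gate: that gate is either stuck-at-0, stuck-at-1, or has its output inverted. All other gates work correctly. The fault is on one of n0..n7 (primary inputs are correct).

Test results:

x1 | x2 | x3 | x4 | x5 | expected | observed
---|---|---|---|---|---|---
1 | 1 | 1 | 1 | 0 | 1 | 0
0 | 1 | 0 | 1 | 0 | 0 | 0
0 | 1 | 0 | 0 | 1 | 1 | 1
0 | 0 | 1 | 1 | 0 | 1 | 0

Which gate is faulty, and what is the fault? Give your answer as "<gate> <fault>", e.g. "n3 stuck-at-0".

n6 stuck-at-0

Fault-free values for test 1 (x1=1, x2=1, x3=1, x4=1, x5=0): n0=1, n1=0, n2=0, n3=0, n4=0, n5=1, n6=1, n7=1, giving Y=1. Observed 0.
Test 1: faults giving observed 0 are {n4 stuck-at-1, n4 inverted output, n6 stuck-at-0, n6 inverted output, n7 stuck-at-0, n7 inverted output}.
Test 2 (x1=0, x2=1, x3=0, x4=1, x5=0): fault-free n0=0, n1=1, n2=1, n3=0, n4=1, n5=1, n6=0, n7=0 → 0; observed 0. Eliminates n4 inverted output, n6 inverted output, n7 inverted output.
Test 3 (x1=0, x2=1, x3=0, x4=0, x5=1): fault-free n0=0, n1=1, n2=0, n3=0, n4=1, n5=1, n6=0, n7=1 → 1; observed 1. Eliminates n7 stuck-at-0.
Test 4 (x1=0, x2=0, x3=1, x4=1, x5=0): fault-free n0=0, n1=1, n2=1, n3=1, n4=0, n5=0, n6=1, n7=1 → 1; observed 0. Eliminates n4 stuck-at-1.
Only n6 stuck-at-0 is consistent with every test.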